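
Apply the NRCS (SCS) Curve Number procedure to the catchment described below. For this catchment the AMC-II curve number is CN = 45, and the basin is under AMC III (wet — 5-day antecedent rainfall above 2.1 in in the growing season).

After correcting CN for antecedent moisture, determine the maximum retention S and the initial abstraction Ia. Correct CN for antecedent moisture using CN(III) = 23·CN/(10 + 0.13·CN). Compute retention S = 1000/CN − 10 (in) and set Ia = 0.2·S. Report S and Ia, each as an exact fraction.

Adjust CN=45 to AMC III: 23·45/(10 + 0.13·45) → 1035 ÷ (317/20) = 20700/317 ≈ 65.300
S = 1000/(20700/317) − 10 = 1100/207 in ≈ 5.314 in
Ia = 0.2S: 0.2·5.314 = 1.063 in (exactly 220/207)

S = 1100/207 in ≈ 5.314 in; Ia = 220/207 in ≈ 1.063 in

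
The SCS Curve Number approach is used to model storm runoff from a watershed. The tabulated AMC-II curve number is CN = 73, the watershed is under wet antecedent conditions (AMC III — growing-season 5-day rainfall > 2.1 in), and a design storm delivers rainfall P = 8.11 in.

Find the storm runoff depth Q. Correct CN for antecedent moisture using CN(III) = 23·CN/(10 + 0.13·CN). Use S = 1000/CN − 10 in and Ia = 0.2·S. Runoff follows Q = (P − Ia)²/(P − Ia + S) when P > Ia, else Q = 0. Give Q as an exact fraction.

CN(III) from CN(II)=73: (23·73)/(10 + 0.13·73) = 167900/1949 ≈ 86.147
Max retention: S = 1000/(167900/1949) − 10 = 2700/1679 in (≈ 1.608 in)
Ia = 0.2S: 0.2·1.608 = 0.322 in (exactly 540/1679)
Excess rainfall: 8.110 − 0.322 = 7.788 in; P > Ia so Q > 0
Runoff Q = (P−Ia)²/(P−Ia+S) = (7.788)²/(7.788+1.608) = 1709998213561/264890625100 ≈ 6.455 in

Q = 1709998213561/264890625100 in ≈ 6.455 in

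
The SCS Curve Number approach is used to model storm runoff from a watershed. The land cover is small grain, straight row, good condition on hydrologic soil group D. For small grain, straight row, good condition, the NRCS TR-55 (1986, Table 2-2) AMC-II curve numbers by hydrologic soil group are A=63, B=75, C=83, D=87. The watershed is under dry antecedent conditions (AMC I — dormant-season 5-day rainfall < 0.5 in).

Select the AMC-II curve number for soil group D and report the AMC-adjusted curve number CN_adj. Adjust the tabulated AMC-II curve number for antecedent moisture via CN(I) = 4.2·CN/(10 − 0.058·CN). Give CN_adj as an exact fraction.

NRCS table: small grain, straight row, good condition, soil group D → CN(II) = 87
Adjust CN=87 to AMC I: 4.2·87/(10 − 0.058·87) → (1827/5) ÷ (2477/500) = 182700/2477 ≈ 73.759

CN_adj = 182700/2477 ≈ 73.759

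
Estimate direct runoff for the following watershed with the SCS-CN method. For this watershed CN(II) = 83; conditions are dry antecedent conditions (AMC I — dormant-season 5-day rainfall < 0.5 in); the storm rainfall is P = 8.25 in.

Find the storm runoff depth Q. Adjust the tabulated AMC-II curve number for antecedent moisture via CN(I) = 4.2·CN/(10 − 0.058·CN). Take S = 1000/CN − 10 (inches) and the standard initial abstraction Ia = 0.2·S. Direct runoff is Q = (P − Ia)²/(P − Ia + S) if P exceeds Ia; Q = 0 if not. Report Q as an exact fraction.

Dry (AMC I): CN(I) = 4.2·83/(10 − 0.058·83) = (1743/5)/(2593/500) = 174300/2593 ≈ 67.219
Max retention: S = 1000/(174300/2593) − 10 = 8500/1743 in (≈ 4.877 in)
Ia = 0.2S: 0.2·4.877 = 0.975 in (exactly 1700/1743)
Excess rainfall: 8.250 − 0.975 = 7.275 in; P > Ia so Q > 0
Q = (50719/6972)²/((50719/6972) + 8500/1743) = (2572416961/48608784)/(84719/6972) = 2572416961/590660868 in ≈ 4.355 in

Q = 2572416961/590660868 in ≈ 4.355 in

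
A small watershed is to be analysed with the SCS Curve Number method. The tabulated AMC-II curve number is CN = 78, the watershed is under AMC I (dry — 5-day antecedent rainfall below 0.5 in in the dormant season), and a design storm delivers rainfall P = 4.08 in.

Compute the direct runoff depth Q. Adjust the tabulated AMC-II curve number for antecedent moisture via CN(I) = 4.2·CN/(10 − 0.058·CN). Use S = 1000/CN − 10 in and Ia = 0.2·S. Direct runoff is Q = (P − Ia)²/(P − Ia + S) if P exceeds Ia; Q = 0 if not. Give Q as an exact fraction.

CN(I) from CN(II)=78: (4.2·78)/(10 − 0.058·78) = 81900/1369 ≈ 59.825
Retention S: 1000/CN − 10 with CN=59.825 → S = 5500/819 ≈ 6.716 in
Ia = 0.2·(5500/819) = 1100/819 in ≈ 1.343 in
P − Ia = 4.080 − 1.343 = 56038/20475 ≈ 2.737 in (> 0, runoff occurs)
Q: (56038/20475)² ÷ (193538/20475) = 1570128722/1981345275 in (≈ 0.792 in)

Q = 1570128722/1981345275 in ≈ 0.792 in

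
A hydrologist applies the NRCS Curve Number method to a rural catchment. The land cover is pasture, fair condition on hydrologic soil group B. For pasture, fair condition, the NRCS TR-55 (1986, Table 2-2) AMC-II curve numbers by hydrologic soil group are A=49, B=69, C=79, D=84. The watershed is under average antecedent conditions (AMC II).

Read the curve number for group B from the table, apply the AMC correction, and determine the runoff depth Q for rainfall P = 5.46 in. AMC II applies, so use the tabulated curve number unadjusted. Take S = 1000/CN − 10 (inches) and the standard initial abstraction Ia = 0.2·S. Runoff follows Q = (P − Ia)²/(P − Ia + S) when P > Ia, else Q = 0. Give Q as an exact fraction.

Q = 247653169/107767650 in ≈ 2.298 in

NRCS table: pasture, fair condition, soil group B → CN(II) = 69
AMC II — tabulated CN = 69 applies directly.
Retention S: 1000/CN − 10 with CN=69.000 → S = 310/69 ≈ 4.493 in
Ia = 0.2S: 0.2·4.493 = 0.899 in (exactly 62/69)
P − Ia = 5.460 − 0.899 = 15737/3450 ≈ 4.561 in (> 0, runoff occurs)
Q = (15737/3450)²/((15737/3450) + 310/69) = (247653169/11902500)/(31237/3450) = 247653169/107767650 in ≈ 2.298 in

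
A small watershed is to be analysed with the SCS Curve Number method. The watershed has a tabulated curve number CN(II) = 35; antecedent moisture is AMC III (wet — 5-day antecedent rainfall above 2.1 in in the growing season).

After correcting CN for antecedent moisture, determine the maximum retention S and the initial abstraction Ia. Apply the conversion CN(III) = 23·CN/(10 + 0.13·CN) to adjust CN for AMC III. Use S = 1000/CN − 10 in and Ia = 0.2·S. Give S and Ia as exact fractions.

S = 1300/161 in ≈ 8.075 in; Ia = 260/161 in ≈ 1.615 in

Wet (AMC III): CN(III) = 23·35/(10 + 0.13·35) = 805/(291/20) = 16100/291 ≈ 55.326
Max retention: S = 1000/(16100/291) − 10 = 1300/161 in (≈ 8.075 in)
Ia = 0.2S: 0.2·8.075 = 1.615 in (exactly 260/161)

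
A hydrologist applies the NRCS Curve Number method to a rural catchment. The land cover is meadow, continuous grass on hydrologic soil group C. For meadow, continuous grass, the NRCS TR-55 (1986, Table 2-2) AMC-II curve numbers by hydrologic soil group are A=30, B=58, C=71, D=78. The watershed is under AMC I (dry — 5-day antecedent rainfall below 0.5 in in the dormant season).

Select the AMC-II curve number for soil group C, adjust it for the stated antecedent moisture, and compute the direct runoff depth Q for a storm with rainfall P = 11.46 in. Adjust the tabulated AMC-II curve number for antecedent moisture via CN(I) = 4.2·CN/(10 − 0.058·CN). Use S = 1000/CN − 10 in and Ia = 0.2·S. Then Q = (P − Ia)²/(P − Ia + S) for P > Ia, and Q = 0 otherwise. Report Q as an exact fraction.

Q = 503167491649/106930270650 in ≈ 4.706 in

NRCS table: meadow, continuous grass, soil group C → CN(II) = 71
CN(I) from CN(II)=71: (4.2·71)/(10 − 0.058·71) = 149100/2941 ≈ 50.697
S = 1000/(149100/2941) − 10 = 14500/1491 in ≈ 9.725 in
Ia = 0.2S: 0.2·9.725 = 1.945 in (exactly 2900/1491)
Since P=11.460 > Ia=1.945: effective rainfall P−Ia = 709343/74550 in
Q = (709343/74550)²/((709343/74550) + 14500/1491) = (503167491649/5557702500)/(1434343/74550) = 503167491649/106930270650 in ≈ 4.706 in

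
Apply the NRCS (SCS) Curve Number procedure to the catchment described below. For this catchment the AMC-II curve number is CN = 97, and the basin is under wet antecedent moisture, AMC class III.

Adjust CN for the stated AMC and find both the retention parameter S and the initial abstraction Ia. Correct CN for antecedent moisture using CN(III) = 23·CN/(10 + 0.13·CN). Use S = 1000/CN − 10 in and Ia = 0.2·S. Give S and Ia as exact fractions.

S = 300/2231 in ≈ 0.134 in; Ia = 60/2231 in ≈ 0.027 in

CN(III) from CN(II)=97: (23·97)/(10 + 0.13·97) = 223100/2261 ≈ 98.673
S = 1000/(223100/2261) − 10 = 300/2231 in ≈ 0.134 in
Initial abstraction Ia = S/5 = (300/2231)/5 = 60/2231 ≈ 0.027 in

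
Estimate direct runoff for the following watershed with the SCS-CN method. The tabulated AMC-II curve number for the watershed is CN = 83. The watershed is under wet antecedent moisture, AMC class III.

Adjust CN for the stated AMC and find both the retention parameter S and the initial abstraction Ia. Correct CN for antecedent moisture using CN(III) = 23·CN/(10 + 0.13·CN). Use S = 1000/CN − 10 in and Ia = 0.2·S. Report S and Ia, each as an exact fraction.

Adjust CN=83 to AMC III: 23·83/(10 + 0.13·83) → 1909 ÷ (2079/100) = 190900/2079 ≈ 91.823
Max retention: S = 1000/(190900/2079) − 10 = 1700/1909 in (≈ 0.891 in)
Ia = 0.2·(1700/1909) = 340/1909 in ≈ 0.178 in

S = 1700/1909 in ≈ 0.891 in; Ia = 340/1909 in ≈ 0.178 in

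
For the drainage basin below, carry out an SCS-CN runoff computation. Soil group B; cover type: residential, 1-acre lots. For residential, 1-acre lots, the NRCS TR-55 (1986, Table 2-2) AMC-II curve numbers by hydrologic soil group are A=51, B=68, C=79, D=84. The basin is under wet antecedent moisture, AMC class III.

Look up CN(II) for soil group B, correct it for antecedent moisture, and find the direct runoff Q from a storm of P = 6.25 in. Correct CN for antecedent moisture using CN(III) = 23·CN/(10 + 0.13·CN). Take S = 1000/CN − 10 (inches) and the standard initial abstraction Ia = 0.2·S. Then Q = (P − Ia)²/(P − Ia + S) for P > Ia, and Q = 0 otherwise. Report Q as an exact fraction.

Q = 16689645/3858388 in ≈ 4.326 in

NRCS table: residential, 1-acre lots, soil group B → CN(II) = 68
CN(III) from CN(II)=68: (23·68)/(10 + 0.13·68) = 39100/471 ≈ 83.015
S = 1000/(39100/471) − 10 = 800/391 in ≈ 2.046 in
Ia = 0.2S: 0.2·2.046 = 0.409 in (exactly 160/391)
Excess rainfall: 6.250 − 0.409 = 5.841 in; P > Ia so Q > 0
Q = (9135/1564)²/((9135/1564) + 800/391) = (83448225/2446096)/(12335/1564) = 16689645/3858388 in ≈ 4.326 in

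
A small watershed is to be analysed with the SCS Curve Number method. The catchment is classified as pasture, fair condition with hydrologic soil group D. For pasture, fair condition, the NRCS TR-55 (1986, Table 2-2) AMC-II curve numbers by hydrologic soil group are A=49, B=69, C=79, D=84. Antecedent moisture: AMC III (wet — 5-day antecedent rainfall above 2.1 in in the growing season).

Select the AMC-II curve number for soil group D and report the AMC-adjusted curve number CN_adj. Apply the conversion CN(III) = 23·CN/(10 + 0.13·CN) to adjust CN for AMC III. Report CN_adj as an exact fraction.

NRCS table: pasture, fair condition, soil group D → CN(II) = 84
Wet (AMC III): CN(III) = 23·84/(10 + 0.13·84) = 1932/(523/25) = 48300/523 ≈ 92.352

CN_adj = 48300/523 ≈ 92.352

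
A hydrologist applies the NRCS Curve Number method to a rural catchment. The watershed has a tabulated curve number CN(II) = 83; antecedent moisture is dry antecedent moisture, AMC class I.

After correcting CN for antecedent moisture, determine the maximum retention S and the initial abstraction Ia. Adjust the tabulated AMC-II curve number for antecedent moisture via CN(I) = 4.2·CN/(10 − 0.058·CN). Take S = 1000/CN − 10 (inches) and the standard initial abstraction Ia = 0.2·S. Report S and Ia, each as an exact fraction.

Dry (AMC I): CN(I) = 4.2·83/(10 − 0.058·83) = (1743/5)/(2593/500) = 174300/2593 ≈ 67.219
Retention S: 1000/CN − 10 with CN=67.219 → S = 8500/1743 ≈ 4.877 in
Initial abstraction Ia = S/5 = (8500/1743)/5 = 1700/1743 ≈ 0.975 in

S = 8500/1743 in ≈ 4.877 in; Ia = 1700/1743 in ≈ 0.975 in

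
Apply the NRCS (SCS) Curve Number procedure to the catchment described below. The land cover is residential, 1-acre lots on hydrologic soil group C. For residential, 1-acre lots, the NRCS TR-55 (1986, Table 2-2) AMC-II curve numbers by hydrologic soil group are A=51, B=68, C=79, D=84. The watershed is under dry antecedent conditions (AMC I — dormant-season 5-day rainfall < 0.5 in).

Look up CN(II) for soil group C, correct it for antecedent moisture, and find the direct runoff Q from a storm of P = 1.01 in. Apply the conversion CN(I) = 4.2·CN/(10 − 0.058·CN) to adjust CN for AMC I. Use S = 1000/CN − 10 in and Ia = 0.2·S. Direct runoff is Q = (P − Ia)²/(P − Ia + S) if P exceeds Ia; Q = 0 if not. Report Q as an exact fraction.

Q = 0 in ≈ 0.000 in

NRCS table: residential, 1-acre lots, soil group C → CN(II) = 79
CN(I) from CN(II)=79: (4.2·79)/(10 − 0.058·79) = 7900/129 ≈ 61.240
S = 1000/(7900/129) − 10 = 500/79 in ≈ 6.329 in
Ia = 0.2·(500/79) = 100/79 in ≈ 1.266 in
P = 1.010 ≤ Ia = 1.266 in: entire storm abstracted, Q = 0.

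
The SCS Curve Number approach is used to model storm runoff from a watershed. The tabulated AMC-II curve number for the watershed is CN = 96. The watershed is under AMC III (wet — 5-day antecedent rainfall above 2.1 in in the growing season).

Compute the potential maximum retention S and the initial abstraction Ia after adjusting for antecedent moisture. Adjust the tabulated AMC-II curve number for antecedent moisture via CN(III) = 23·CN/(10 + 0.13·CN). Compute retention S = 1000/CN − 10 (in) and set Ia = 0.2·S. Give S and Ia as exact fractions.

Wet (AMC III): CN(III) = 23·96/(10 + 0.13·96) = 2208/(562/25) = 27600/281 ≈ 98.221
Retention S: 1000/CN − 10 with CN=98.221 → S = 25/138 ≈ 0.181 in
Initial abstraction Ia = S/5 = (25/138)/5 = 5/138 ≈ 0.036 in

S = 25/138 in ≈ 0.181 in; Ia = 5/138 in ≈ 0.036 in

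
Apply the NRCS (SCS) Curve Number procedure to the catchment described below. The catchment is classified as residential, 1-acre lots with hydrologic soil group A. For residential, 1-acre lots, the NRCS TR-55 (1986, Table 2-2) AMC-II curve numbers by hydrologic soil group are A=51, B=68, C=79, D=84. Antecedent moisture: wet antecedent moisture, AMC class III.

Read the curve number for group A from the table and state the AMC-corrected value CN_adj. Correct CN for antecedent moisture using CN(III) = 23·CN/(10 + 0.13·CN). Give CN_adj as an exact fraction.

NRCS table: residential, 1-acre lots, soil group A → CN(II) = 51
Wet (AMC III): CN(III) = 23·51/(10 + 0.13·51) = 1173/(1663/100) = 117300/1663 ≈ 70.535

CN_adj = 117300/1663 ≈ 70.535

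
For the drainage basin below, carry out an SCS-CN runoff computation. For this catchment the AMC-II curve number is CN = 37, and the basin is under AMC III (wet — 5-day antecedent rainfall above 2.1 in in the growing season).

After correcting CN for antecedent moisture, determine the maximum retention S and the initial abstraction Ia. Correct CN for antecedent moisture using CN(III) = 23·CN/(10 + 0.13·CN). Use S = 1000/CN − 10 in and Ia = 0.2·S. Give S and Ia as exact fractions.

Adjust CN=37 to AMC III: 23·37/(10 + 0.13·37) → 851 ÷ (1481/100) = 85100/1481 ≈ 57.461
Max retention: S = 1000/(85100/1481) − 10 = 6300/851 in (≈ 7.403 in)
Initial abstraction Ia = S/5 = (6300/851)/5 = 1260/851 ≈ 1.481 in

S = 6300/851 in ≈ 7.403 in; Ia = 1260/851 in ≈ 1.481 in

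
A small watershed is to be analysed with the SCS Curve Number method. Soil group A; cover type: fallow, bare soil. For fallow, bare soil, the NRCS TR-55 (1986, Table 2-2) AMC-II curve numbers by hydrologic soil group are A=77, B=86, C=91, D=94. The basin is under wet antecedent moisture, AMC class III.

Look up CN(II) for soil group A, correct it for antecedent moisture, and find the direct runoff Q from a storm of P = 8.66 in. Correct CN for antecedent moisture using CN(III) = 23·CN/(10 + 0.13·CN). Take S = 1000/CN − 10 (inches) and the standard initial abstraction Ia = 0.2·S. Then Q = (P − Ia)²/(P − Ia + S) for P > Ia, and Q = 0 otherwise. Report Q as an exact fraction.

NRCS table: fallow, bare soil, soil group A → CN(II) = 77
CN(III) from CN(II)=77: (23·77)/(10 + 0.13·77) = 7700/87 ≈ 88.506
Max retention: S = 1000/(7700/87) − 10 = 100/77 in (≈ 1.299 in)
Initial abstraction Ia = S/5 = (100/77)/5 = 20/77 ≈ 0.260 in
P − Ia = 8.660 − 0.260 = 32341/3850 ≈ 8.400 in (> 0, runoff occurs)
Q: (32341/3850)² ÷ (37341/3850) = 1045940281/143762850 in (≈ 7.275 in)

Q = 1045940281/143762850 in ≈ 7.275 in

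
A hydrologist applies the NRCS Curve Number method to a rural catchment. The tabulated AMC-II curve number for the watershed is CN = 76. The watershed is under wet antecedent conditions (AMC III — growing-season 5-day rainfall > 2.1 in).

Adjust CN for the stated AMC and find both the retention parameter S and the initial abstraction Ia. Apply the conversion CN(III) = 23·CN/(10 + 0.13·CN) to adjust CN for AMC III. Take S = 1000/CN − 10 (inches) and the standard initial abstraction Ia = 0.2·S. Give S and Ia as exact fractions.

S = 600/437 in ≈ 1.373 in; Ia = 120/437 in ≈ 0.275 in

Adjust CN=76 to AMC III: 23·76/(10 + 0.13·76) → 1748 ÷ (497/25) = 43700/497 ≈ 87.928
Retention S: 1000/CN − 10 with CN=87.928 → S = 600/437 ≈ 1.373 in
Initial abstraction Ia = S/5 = (600/437)/5 = 120/437 ≈ 0.275 in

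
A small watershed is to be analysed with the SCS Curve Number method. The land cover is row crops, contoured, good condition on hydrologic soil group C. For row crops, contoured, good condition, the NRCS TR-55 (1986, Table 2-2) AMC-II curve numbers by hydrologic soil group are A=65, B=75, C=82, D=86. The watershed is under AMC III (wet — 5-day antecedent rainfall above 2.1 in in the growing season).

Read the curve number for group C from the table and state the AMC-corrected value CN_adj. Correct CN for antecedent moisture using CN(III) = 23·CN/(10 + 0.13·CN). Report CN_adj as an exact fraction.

CN_adj = 94300/1033 ≈ 91.288

NRCS table: row crops, contoured, good condition, soil group C → CN(II) = 82
Wet (AMC III): CN(III) = 23·82/(10 + 0.13·82) = 1886/(1033/50) = 94300/1033 ≈ 91.288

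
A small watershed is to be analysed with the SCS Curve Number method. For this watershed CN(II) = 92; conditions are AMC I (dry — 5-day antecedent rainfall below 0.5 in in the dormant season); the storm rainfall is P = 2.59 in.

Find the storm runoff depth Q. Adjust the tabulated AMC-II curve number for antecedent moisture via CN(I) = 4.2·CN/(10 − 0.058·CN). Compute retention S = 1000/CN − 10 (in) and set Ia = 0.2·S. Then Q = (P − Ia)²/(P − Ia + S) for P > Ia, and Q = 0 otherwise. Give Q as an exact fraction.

Adjust CN=92 to AMC I: 4.2·92/(10 − 0.058·92) → (1932/5) ÷ (583/125) = 48300/583 ≈ 82.847
Retention S: 1000/CN − 10 with CN=82.847 → S = 1000/483 ≈ 2.070 in
Ia = 0.2·(1000/483) = 200/483 in ≈ 0.414 in
P − Ia = 2.590 − 0.414 = 105097/48300 ≈ 2.176 in (> 0, runoff occurs)
Runoff Q = (P−Ia)²/(P−Ia+S) = (2.176)²/(2.176+2.070) = 11045379409/9906185100 ≈ 1.115 in

Q = 11045379409/9906185100 in ≈ 1.115 in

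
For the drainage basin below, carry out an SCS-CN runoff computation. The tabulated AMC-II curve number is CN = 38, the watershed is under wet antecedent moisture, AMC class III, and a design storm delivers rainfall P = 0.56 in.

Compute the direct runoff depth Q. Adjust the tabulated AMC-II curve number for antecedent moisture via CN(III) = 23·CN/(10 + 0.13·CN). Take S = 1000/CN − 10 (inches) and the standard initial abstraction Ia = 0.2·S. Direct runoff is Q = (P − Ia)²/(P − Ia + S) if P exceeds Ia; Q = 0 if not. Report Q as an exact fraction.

Adjust CN=38 to AMC III: 23·38/(10 + 0.13·38) → 874 ÷ (747/50) = 43700/747 ≈ 58.501
Max retention: S = 1000/(43700/747) − 10 = 3100/437 in (≈ 7.094 in)
Ia = 0.2·(3100/437) = 620/437 in ≈ 1.419 in
P = 0.560 ≤ Ia = 1.419 in: entire storm abstracted, Q = 0.

Q = 0 in ≈ 0.000 in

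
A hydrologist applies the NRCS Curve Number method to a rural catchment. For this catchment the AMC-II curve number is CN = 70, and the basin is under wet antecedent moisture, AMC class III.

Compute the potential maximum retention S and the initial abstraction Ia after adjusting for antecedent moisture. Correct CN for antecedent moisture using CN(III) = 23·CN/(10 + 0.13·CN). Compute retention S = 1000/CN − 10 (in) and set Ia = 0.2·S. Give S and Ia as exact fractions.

CN(III) from CN(II)=70: (23·70)/(10 + 0.13·70) = 16100/191 ≈ 84.293
Retention S: 1000/CN − 10 with CN=84.293 → S = 300/161 ≈ 1.863 in
Ia = 0.2S: 0.2·1.863 = 0.373 in (exactly 60/161)

S = 300/161 in ≈ 1.863 in; Ia = 60/161 in ≈ 0.373 in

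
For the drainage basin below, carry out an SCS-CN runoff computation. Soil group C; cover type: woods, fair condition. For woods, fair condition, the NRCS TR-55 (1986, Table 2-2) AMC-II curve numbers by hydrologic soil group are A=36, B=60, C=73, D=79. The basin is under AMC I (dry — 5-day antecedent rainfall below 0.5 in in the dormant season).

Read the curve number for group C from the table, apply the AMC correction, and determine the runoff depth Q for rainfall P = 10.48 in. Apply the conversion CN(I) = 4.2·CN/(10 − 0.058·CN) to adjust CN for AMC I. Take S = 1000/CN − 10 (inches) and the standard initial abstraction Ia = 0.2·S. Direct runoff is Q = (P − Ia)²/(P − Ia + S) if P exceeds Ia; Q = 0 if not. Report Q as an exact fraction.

Q = 6202974962/1430046275 in ≈ 4.338 in

NRCS table: woods, fair condition, soil group C → CN(II) = 73
Dry (AMC I): CN(I) = 4.2·73/(10 − 0.058·73) = (1533/5)/(2883/500) = 51100/961 ≈ 53.174
Retention S: 1000/CN − 10 with CN=53.174 → S = 4500/511 ≈ 8.806 in
Initial abstraction Ia = S/5 = (4500/511)/5 = 900/511 ≈ 1.761 in
Since P=10.480 > Ia=1.761: effective rainfall P−Ia = 111382/12775 in
Q: (111382/12775)² ÷ (223882/12775) = 6202974962/1430046275 in (≈ 4.338 in)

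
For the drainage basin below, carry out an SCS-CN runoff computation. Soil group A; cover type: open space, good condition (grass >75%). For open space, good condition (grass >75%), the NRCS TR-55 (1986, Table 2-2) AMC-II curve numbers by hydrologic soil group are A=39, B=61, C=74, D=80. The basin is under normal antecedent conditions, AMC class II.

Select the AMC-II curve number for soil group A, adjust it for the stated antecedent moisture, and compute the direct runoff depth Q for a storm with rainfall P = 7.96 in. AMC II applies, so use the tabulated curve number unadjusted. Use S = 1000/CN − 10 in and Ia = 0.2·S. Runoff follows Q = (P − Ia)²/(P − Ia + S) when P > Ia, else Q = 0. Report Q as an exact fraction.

Q = 22193521/19461975 in ≈ 1.140 in

NRCS table: open space, good condition (grass >75%), soil group A → CN(II) = 39
AMC II — tabulated CN = 39 applies directly.
Retention S: 1000/CN − 10 with CN=39.000 → S = 610/39 ≈ 15.641 in
Ia = 0.2·(610/39) = 122/39 in ≈ 3.128 in
P − Ia = 7.960 − 3.128 = 4711/975 ≈ 4.832 in (> 0, runoff occurs)
Runoff Q = (P−Ia)²/(P−Ia+S) = (4.832)²/(4.832+15.641) = 22193521/19461975 ≈ 1.140 in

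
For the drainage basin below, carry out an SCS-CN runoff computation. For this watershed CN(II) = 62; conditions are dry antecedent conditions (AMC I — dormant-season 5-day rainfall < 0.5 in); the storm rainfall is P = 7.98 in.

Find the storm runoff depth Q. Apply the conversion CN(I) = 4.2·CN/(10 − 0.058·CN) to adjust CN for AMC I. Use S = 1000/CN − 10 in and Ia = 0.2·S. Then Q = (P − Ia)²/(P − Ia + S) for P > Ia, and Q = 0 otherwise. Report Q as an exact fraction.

Dry (AMC I): CN(I) = 4.2·62/(10 − 0.058·62) = (1302/5)/(1601/250) = 65100/1601 ≈ 40.662
Max retention: S = 1000/(65100/1601) − 10 = 9500/651 in (≈ 14.593 in)
Initial abstraction Ia = S/5 = (9500/651)/5 = 1900/651 ≈ 2.919 in
P − Ia = 7.980 − 2.919 = 164749/32550 ≈ 5.061 in (> 0, runoff occurs)
Runoff Q = (P−Ia)²/(P−Ia+S) = (5.061)²/(5.061+14.593) = 1428538579/1095991050 ≈ 1.303 in

Q = 1428538579/1095991050 in ≈ 1.303 in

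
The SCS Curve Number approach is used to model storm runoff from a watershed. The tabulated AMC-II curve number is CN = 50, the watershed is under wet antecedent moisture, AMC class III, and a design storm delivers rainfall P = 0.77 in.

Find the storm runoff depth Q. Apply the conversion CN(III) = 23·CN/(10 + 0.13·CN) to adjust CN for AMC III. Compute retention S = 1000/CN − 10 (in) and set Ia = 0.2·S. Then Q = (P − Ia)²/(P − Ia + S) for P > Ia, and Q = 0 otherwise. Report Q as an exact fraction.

Q = 0 in ≈ 0.000 in

CN(III) from CN(II)=50: (23·50)/(10 + 0.13·50) = 2300/33 ≈ 69.697
Retention S: 1000/CN − 10 with CN=69.697 → S = 100/23 ≈ 4.348 in
Initial abstraction Ia = S/5 = (100/23)/5 = 20/23 ≈ 0.870 in
P = 0.770 ≤ Ia = 0.870 in: entire storm abstracted, Q = 0.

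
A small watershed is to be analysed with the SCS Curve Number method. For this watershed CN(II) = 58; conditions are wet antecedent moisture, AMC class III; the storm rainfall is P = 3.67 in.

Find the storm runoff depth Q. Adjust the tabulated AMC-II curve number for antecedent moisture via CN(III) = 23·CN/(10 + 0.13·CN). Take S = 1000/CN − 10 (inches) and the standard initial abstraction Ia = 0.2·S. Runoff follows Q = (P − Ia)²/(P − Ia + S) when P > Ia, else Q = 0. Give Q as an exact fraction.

Wet (AMC III): CN(III) = 23·58/(10 + 0.13·58) = 1334/(877/50) = 66700/877 ≈ 76.055
Retention S: 1000/CN − 10 with CN=76.055 → S = 2100/667 ≈ 3.148 in
Ia = 0.2S: 0.2·3.148 = 0.630 in (exactly 420/667)
Excess rainfall: 3.670 − 0.630 = 3.040 in; P > Ia so Q > 0
Q: (202789/66700)² ÷ (412789/66700) = 41123378521/27533026300 in (≈ 1.494 in)

Q = 41123378521/27533026300 in ≈ 1.494 in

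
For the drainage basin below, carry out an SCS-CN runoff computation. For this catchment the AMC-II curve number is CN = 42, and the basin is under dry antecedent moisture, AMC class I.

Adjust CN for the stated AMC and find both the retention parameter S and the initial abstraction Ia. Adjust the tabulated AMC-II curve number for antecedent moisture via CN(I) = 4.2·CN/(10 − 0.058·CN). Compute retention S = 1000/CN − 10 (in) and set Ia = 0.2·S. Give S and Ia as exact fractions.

Adjust CN=42 to AMC I: 4.2·42/(10 − 0.058·42) → (882/5) ÷ (1891/250) = 44100/1891 ≈ 23.321
S = 1000/(44100/1891) − 10 = 14500/441 in ≈ 32.880 in
Initial abstraction Ia = S/5 = (14500/441)/5 = 2900/441 ≈ 6.576 in

S = 14500/441 in ≈ 32.880 in; Ia = 2900/441 in ≈ 6.576 in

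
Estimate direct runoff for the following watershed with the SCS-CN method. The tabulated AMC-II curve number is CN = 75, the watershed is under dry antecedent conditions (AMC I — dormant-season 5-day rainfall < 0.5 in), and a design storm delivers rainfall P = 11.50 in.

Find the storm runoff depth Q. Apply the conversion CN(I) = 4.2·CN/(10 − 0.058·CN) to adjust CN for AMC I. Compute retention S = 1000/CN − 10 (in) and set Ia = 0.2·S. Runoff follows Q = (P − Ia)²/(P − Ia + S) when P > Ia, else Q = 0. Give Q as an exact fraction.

Q = 1560001/283374 in ≈ 5.505 in

Adjust CN=75 to AMC I: 4.2·75/(10 − 0.058·75) → 315 ÷ (113/20) = 6300/113 ≈ 55.752
Retention S: 1000/CN − 10 with CN=55.752 → S = 500/63 ≈ 7.937 in
Ia = 0.2S: 0.2·7.937 = 1.587 in (exactly 100/63)
Excess rainfall: 11.500 − 1.587 = 9.913 in; P > Ia so Q > 0
Q = (1249/126)²/((1249/126) + 500/63) = (1560001/15876)/(2249/126) = 1560001/283374 in ≈ 5.505 in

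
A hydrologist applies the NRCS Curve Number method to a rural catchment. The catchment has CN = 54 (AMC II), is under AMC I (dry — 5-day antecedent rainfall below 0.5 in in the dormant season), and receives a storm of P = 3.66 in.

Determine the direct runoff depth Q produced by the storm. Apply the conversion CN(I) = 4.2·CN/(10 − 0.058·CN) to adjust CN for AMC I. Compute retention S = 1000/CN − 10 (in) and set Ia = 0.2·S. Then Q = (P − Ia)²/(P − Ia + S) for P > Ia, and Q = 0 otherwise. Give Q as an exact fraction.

Q = 0 in ≈ 0.000 in

Adjust CN=54 to AMC I: 4.2·54/(10 − 0.058·54) → (1134/5) ÷ (1717/250) = 56700/1717 ≈ 33.023
Max retention: S = 1000/(56700/1717) − 10 = 11500/567 in (≈ 20.282 in)
Ia = 0.2·(11500/567) = 2300/567 in ≈ 4.056 in
P = 3.660 ≤ Ia = 4.056 in: entire storm abstracted, Q = 0.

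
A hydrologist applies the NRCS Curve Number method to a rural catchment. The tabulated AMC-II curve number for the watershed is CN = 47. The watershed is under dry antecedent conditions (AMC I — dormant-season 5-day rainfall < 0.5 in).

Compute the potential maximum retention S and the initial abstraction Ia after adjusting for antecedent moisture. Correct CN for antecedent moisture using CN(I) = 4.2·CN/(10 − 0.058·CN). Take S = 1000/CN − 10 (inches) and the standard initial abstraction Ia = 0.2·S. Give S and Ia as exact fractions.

S = 26500/987 in ≈ 26.849 in; Ia = 5300/987 in ≈ 5.370 in

CN(I) from CN(II)=47: (4.2·47)/(10 − 0.058·47) = 98700/3637 ≈ 27.138
Retention S: 1000/CN − 10 with CN=27.138 → S = 26500/987 ≈ 26.849 in
Ia = 0.2·(26500/987) = 5300/987 in ≈ 5.370 in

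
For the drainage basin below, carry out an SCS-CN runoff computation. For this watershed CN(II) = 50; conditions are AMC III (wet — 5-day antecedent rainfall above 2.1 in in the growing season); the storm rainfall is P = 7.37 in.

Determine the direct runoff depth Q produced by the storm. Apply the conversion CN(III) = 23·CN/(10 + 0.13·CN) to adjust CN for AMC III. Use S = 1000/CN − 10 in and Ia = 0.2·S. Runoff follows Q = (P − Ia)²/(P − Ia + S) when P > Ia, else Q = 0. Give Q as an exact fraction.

Q = 223532401/57387300 in ≈ 3.895 in

Adjust CN=50 to AMC III: 23·50/(10 + 0.13·50) → 1150 ÷ (33/2) = 2300/33 ≈ 69.697
Retention S: 1000/CN − 10 with CN=69.697 → S = 100/23 ≈ 4.348 in
Ia = 0.2·(100/23) = 20/23 in ≈ 0.870 in
P − Ia = 7.370 − 0.870 = 14951/2300 ≈ 6.500 in (> 0, runoff occurs)
Q: (14951/2300)² ÷ (24951/2300) = 223532401/57387300 in (≈ 3.895 in)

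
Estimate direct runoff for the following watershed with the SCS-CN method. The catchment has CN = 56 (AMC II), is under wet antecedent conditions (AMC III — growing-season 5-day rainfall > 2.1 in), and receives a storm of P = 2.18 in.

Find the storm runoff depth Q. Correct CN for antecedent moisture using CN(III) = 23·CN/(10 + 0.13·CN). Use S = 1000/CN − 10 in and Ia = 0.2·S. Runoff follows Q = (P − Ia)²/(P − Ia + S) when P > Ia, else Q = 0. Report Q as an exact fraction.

Wet (AMC III): CN(III) = 23·56/(10 + 0.13·56) = 1288/(432/25) = 4025/54 ≈ 74.537
Retention S: 1000/CN − 10 with CN=74.537 → S = 550/161 ≈ 3.416 in
Initial abstraction Ia = S/5 = (550/161)/5 = 110/161 ≈ 0.683 in
P − Ia = 2.180 − 0.683 = 12049/8050 ≈ 1.497 in (> 0, runoff occurs)
Q: (12049/8050)² ÷ (39549/8050) = 145178401/318369450 in (≈ 0.456 in)

Q = 145178401/318369450 in ≈ 0.456 in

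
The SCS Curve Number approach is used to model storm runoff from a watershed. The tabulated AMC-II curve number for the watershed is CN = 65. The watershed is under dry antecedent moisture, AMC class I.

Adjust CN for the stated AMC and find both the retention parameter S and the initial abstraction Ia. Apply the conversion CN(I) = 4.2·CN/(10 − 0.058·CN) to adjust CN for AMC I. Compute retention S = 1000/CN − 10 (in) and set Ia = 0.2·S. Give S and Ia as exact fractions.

S = 500/39 in ≈ 12.821 in; Ia = 100/39 in ≈ 2.564 in

Adjust CN=65 to AMC I: 4.2·65/(10 − 0.058·65) → 273 ÷ (623/100) = 3900/89 ≈ 43.820
Max retention: S = 1000/(3900/89) − 10 = 500/39 in (≈ 12.821 in)
Ia = 0.2·(500/39) = 100/39 in ≈ 2.564 in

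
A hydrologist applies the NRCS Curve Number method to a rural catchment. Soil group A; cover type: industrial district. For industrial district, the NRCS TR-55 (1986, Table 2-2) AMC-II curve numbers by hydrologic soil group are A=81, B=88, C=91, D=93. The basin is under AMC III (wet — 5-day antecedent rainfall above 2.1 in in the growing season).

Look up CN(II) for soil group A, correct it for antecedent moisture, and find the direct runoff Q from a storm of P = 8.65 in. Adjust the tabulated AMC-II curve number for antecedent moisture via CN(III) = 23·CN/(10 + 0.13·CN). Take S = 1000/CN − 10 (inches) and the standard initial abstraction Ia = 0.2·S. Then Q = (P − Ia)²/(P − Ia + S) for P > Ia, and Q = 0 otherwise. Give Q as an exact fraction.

NRCS table: industrial district, soil group A → CN(II) = 81
Adjust CN=81 to AMC III: 23·81/(10 + 0.13·81) → 1863 ÷ (2053/100) = 186300/2053 ≈ 90.745
Retention S: 1000/CN − 10 with CN=90.745 → S = 1900/1863 ≈ 1.020 in
Initial abstraction Ia = S/5 = (1900/1863)/5 = 380/1863 ≈ 0.204 in
P − Ia = 8.650 − 0.204 = 314699/37260 ≈ 8.446 in (> 0, runoff occurs)
Q: (314699/37260)² ÷ (352699/37260) = 99035460601/13141564740 in (≈ 7.536 in)

Q = 99035460601/13141564740 in ≈ 7.536 in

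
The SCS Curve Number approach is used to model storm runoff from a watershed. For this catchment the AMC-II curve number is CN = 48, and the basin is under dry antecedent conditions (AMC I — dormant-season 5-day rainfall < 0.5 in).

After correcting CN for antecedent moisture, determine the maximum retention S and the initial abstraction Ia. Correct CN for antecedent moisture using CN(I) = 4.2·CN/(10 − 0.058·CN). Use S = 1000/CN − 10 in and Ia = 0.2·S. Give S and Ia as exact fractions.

Dry (AMC I): CN(I) = 4.2·48/(10 − 0.058·48) = (1008/5)/(902/125) = 12600/451 ≈ 27.938
Retention S: 1000/CN − 10 with CN=27.938 → S = 1625/63 ≈ 25.794 in
Ia = 0.2S: 0.2·25.794 = 5.159 in (exactly 325/63)

S = 1625/63 in ≈ 25.794 in; Ia = 325/63 in ≈ 5.159 in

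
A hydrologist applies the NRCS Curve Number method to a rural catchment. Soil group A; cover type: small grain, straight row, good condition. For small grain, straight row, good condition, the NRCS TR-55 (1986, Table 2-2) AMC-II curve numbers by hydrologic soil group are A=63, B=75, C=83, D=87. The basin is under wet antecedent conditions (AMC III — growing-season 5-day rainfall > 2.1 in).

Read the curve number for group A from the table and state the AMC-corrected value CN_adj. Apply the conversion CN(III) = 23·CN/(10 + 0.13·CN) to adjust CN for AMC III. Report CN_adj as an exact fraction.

NRCS table: small grain, straight row, good condition, soil group A → CN(II) = 63
CN(III) from CN(II)=63: (23·63)/(10 + 0.13·63) = 144900/1819 ≈ 79.659

CN_adj = 144900/1819 ≈ 79.659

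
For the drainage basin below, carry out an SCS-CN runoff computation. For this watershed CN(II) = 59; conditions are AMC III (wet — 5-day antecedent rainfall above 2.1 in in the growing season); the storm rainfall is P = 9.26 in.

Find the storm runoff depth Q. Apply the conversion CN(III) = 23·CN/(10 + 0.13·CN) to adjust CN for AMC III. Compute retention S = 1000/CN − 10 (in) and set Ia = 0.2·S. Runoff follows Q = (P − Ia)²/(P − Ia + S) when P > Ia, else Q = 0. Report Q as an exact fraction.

Wet (AMC III): CN(III) = 23·59/(10 + 0.13·59) = 1357/(1767/100) = 135700/1767 ≈ 76.797
Retention S: 1000/CN − 10 with CN=76.797 → S = 4100/1357 ≈ 3.021 in
Ia = 0.2S: 0.2·3.021 = 0.604 in (exactly 820/1357)
Excess rainfall: 9.260 − 0.604 = 8.656 in; P > Ia so Q > 0
Runoff Q = (P−Ia)²/(P−Ia+S) = (8.656)²/(8.656+3.021) = 344910718681/53756944350 ≈ 6.416 in

Q = 344910718681/53756944350 in ≈ 6.416 in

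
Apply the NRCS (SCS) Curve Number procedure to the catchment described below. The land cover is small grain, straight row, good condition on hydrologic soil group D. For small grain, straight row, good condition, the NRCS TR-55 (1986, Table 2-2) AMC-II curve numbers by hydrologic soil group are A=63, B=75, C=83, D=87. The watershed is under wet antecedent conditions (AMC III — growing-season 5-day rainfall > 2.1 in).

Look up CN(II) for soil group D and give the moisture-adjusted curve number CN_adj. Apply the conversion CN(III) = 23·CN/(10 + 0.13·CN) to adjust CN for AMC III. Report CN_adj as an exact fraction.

NRCS table: small grain, straight row, good condition, soil group D → CN(II) = 87
CN(III) from CN(II)=87: (23·87)/(10 + 0.13·87) = 200100/2131 ≈ 93.900

CN_adj = 200100/2131 ≈ 93.900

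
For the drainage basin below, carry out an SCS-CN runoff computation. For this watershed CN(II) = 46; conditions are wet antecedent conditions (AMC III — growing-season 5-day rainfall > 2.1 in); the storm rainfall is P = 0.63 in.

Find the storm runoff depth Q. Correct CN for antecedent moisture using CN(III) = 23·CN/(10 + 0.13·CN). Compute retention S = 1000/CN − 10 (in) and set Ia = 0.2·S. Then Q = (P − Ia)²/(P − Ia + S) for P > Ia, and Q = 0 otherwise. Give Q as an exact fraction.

Wet (AMC III): CN(III) = 23·46/(10 + 0.13·46) = 1058/(799/50) = 52900/799 ≈ 66.208
Max retention: S = 1000/(52900/799) − 10 = 2700/529 in (≈ 5.104 in)
Initial abstraction Ia = S/5 = (2700/529)/5 = 540/529 ≈ 1.021 in
P = 0.630 ≤ Ia = 1.021 in: entire storm abstracted, Q = 0.

Q = 0 in ≈ 0.000 in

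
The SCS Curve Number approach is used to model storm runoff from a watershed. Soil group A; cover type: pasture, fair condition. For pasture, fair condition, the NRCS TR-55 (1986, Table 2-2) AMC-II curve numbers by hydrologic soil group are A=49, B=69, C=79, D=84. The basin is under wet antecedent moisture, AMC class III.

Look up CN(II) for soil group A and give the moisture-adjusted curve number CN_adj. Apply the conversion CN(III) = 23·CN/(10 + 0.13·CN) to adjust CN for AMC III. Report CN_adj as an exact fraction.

CN_adj = 112700/1637 ≈ 68.845

NRCS table: pasture, fair condition, soil group A → CN(II) = 49
CN(III) from CN(II)=49: (23·49)/(10 + 0.13·49) = 112700/1637 ≈ 68.845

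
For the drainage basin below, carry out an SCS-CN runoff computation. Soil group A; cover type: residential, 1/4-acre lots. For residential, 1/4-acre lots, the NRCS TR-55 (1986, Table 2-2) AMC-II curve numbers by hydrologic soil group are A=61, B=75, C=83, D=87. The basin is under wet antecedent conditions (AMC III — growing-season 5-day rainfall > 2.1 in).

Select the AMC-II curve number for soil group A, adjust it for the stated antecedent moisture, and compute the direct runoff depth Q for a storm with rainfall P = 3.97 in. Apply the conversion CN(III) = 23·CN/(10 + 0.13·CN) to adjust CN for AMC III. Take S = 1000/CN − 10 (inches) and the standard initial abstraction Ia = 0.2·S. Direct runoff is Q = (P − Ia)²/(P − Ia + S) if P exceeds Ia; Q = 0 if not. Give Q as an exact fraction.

NRCS table: residential, 1/4-acre lots, soil group A → CN(II) = 61
CN(III) from CN(II)=61: (23·61)/(10 + 0.13·61) = 140300/1793 ≈ 78.249
Max retention: S = 1000/(140300/1793) − 10 = 3900/1403 in (≈ 2.780 in)
Initial abstraction Ia = S/5 = (3900/1403)/5 = 780/1403 ≈ 0.556 in
Excess rainfall: 3.970 − 0.556 = 3.414 in; P > Ia so Q > 0
Q: (478991/140300)² ÷ (868991/140300) = 229432378081/121919437300 in (≈ 1.882 in)

Q = 229432378081/121919437300 in ≈ 1.882 in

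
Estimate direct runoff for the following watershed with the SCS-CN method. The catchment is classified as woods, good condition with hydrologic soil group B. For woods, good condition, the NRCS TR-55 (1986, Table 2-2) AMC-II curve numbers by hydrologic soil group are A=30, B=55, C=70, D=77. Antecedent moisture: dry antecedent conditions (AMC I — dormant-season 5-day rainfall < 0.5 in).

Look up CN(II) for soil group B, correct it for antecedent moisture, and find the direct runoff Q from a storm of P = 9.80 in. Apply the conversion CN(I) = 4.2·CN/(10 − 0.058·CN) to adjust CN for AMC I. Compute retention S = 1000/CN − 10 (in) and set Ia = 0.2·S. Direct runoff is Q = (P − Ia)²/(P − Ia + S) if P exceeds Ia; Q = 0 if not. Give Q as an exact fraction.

Q = 5166529/3762605 in ≈ 1.373 in

NRCS table: woods, good condition, soil group B → CN(II) = 55
CN(I) from CN(II)=55: (4.2·55)/(10 − 0.058·55) = 7700/227 ≈ 33.921
Max retention: S = 1000/(7700/227) − 10 = 1500/77 in (≈ 19.481 in)
Ia = 0.2·(1500/77) = 300/77 in ≈ 3.896 in
Since P=9.800 > Ia=3.896: effective rainfall P−Ia = 2273/385 in
Q = (2273/385)²/((2273/385) + 1500/77) = (5166529/148225)/(9773/385) = 5166529/3762605 in ≈ 1.373 in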